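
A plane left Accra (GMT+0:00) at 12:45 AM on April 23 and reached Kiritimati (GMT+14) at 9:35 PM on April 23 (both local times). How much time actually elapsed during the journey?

Departure is already UTC: 12:45 AM on Apr 23.
Arrival in UTC: 9:35 PM − 14:00 = 7:35 AM on Apr 23.
Elapsed = 7:35 AM − 12:45 AM = 6 hours 50 minutes.

6 hours 50 minutes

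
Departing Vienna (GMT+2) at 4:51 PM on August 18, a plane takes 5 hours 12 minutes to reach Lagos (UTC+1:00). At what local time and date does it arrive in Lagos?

9:03 PM on August 18

Lagos is 1:00 behind Vienna.
After 5 hours and 12 minutes it is 10:03 PM in Vienna.
Shift by the zone difference: 10:03 PM − 1:00 = 9:03 PM on Aug 18 in Lagos.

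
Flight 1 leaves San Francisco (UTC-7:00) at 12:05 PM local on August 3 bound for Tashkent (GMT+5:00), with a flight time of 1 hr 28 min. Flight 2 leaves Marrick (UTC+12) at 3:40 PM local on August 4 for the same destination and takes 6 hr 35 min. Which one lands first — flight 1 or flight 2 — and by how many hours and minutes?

Flight 1 in UTC: 12:05 PM + 7:00 = 7:05 PM on Aug 3.
+1 hour 28 minutes → arrive 8:33 PM UTC on Aug 3.
Flight 2 in UTC: 3:40 PM − 12:00 = 3:40 AM on Aug 4.
+6 hours 35 minutes → arrive 10:15 AM UTC on Aug 4.
Flight 1 lands earlier by 13 hours 42 minutes.

the first, by 13 hours 42 minutes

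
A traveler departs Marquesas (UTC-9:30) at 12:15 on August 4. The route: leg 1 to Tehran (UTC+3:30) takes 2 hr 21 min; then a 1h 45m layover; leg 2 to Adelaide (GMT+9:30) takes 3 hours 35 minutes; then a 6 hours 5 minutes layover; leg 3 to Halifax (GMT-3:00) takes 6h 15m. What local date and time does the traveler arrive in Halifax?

14:46 on Aug 5

Convert departure to UTC: 12:15 + 9:30 = 21:45 UTC on Aug 4.
Add 2 hours and 21 minutes leg 1 → 00:06 UTC (Aug 5).
Add 1 hour 45 minutes layover in Tehran → 01:51 UTC.
Add 3 hours 35 minutes leg 2 → 05:26 UTC.
Add 6 hours and 5 minutes layover in Adelaide → 11:31 UTC.
Add 6 hours and 15 minutes leg 3 → 17:46 UTC.
Halifax is UTC−3:00, so local arrival = 17:46 − 3:00 = 14:46 on Aug 5.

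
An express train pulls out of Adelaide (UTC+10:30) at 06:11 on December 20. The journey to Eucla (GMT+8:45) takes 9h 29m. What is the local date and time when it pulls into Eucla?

13:55 on December 20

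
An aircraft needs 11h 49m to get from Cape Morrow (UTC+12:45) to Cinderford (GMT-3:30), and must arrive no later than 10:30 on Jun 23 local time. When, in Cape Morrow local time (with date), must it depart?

Target arrival in UTC: 10:30 + 3:30 = 14:00 on Jun 23.
Subtract 11 hours 49 minutes → departure 02:11 UTC on Jun 23.
Cape Morrow is UTC+12:45: 02:11 + 12:45 = 14:56 on Jun 23.

14:56 on Jun 23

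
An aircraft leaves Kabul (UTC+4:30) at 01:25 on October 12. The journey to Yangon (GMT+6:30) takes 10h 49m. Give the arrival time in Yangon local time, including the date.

14:14 on October 12

Yangon is 2:00 ahead of Kabul.
After 10 hours and 49 minutes it is 12:14 in Kabul.
Shift by the zone difference: 12:14 + 2:00 = 14:14 on Oct 12 in Yangon.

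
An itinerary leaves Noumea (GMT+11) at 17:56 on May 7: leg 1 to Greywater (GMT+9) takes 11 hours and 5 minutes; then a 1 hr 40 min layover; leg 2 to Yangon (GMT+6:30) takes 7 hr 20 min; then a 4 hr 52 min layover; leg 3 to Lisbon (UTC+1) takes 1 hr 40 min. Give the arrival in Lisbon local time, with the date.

10:33 on May 8

Convert departure to UTC: 17:56 − 11:00 = 06:56 UTC on May 7.
Add 11 hours and 5 minutes leg 1 → 18:01 UTC.
Add 1 hour and 40 minutes layover in Greywater → 19:41 UTC.
Add 7 hours 20 minutes leg 2 → 03:01 UTC (May 8).
Add 4 hours and 52 minutes layover in Yangon → 07:53 UTC.
Add 1 hour and 40 minutes leg 3 → 09:33 UTC.
Lisbon is UTC+1:00, so local arrival = 09:33 + 1:00 = 10:33 on May 8.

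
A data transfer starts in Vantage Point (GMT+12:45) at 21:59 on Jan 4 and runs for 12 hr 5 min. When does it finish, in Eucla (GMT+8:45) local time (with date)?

06:04 on January 5

Convert start to UTC: 21:59 − 12:45 = 09:14 UTC on Jan 4.
Add 12 hours 5 minutes duration → 21:19 UTC.
Eucla is UTC+8:45, so local end time = 21:19 + 8:45 = 06:04 on Jan 5.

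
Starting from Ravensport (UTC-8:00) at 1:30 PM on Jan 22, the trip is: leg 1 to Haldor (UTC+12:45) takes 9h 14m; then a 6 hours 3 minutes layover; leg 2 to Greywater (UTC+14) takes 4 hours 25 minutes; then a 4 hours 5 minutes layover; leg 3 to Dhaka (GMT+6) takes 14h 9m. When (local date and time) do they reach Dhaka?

5:26 PM on January 24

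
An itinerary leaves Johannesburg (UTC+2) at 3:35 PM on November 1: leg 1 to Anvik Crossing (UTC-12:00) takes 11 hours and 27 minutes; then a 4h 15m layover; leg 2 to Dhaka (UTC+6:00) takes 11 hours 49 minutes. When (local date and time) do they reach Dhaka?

11:06 PM on Nov 2

Convert departure to UTC: 3:35 PM − 2:00 = 1:35 PM UTC on Nov 1.
Add 11 hours 27 minutes leg 1 → 1:02 AM UTC (Nov 2).
Add 4 hours and 15 minutes layover in Anvik Crossing → 5:17 AM UTC.
Add 11 hours 49 minutes leg 2 → 5:06 PM UTC.
Dhaka is UTC+6:00, so local arrival = 5:06 PM + 6:00 = 11:06 PM on Nov 2.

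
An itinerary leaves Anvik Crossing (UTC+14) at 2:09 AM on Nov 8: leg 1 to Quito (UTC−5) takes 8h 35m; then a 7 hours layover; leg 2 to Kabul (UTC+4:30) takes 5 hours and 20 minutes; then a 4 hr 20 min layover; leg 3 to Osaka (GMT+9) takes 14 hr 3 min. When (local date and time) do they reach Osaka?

12:27 PM on November 9

Convert departure to UTC: 2:09 AM − 14:00 = 12:09 PM UTC on Nov 7.
Add 8 hours 35 minutes leg 1 → 8:44 PM UTC.
Add 7 hours layover in Quito → 3:44 AM UTC (Nov 8).
Add 5 hours and 20 minutes leg 2 → 9:04 AM UTC.
Add 4 hours and 20 minutes layover in Kabul → 1:24 PM UTC.
Add 14 hours 3 minutes leg 3 → 3:27 AM UTC (Nov 9).
Osaka is UTC+9:00, so local arrival = 3:27 AM + 9:00 = 12:27 PM on Nov 9.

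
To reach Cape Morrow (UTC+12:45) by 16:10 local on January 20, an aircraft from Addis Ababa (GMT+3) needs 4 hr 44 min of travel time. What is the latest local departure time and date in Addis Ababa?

01:41 on Jan 20

Target arrival in UTC: 16:10 − 12:45 = 03:25 on Jan 20.
Subtract 4 hours and 44 minutes → departure 22:41 UTC on Jan 19.
Addis Ababa is UTC+3:00: 22:41 + 3:00 = 01:41 on Jan 20.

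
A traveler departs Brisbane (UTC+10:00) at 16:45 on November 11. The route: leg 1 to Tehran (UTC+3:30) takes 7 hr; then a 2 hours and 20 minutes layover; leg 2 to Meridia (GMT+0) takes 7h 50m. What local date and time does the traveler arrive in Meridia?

23:55 on November 11

Convert departure to UTC: 16:45 − 10:00 = 06:45 UTC on Nov 11.
Add 7 hours leg 1 → 13:45 UTC.
Add 2 hours and 20 minutes layover in Tehran → 16:05 UTC.
Add 7 hours 50 minutes leg 2 → 23:55 UTC.
Meridia is UTC+0, so local arrival is the same: 23:55 on Nov 11.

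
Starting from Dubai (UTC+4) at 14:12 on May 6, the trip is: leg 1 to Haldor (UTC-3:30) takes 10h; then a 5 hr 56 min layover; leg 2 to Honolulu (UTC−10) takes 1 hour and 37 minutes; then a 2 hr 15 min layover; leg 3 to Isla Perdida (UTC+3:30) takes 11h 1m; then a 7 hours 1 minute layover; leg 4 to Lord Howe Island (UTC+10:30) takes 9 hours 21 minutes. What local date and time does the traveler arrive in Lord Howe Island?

Convert departure to UTC: 14:12 − 4:00 = 10:12 UTC on May 6.
Add 10 hours leg 1 → 20:12 UTC.
Add 5 hours 56 minutes layover in Haldor → 02:08 UTC (May 7).
Add 1 hour and 37 minutes leg 2 → 03:45 UTC.
Add 2 hours 15 minutes layover in Honolulu → 06:00 UTC.
Add 11 hours and 1 minute leg 3 → 17:01 UTC.
Add 7 hours 1 minute layover in Isla Perdida → 00:02 UTC (May 8).
Add 9 hours and 21 minutes leg 4 → 09:23 UTC.
Lord Howe Island is UTC+10:30, so local arrival = 09:23 + 10:30 = 19:53 on May 8.

19:53 on May 8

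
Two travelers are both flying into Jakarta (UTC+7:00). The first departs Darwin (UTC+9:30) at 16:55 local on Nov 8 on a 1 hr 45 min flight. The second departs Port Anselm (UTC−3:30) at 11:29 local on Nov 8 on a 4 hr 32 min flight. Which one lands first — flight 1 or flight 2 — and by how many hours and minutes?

Flight 1 in UTC: 16:55 − 9:30 = 07:25 on Nov 8.
+1 hour and 45 minutes → arrive 09:10 UTC on Nov 8.
Flight 2 in UTC: 11:29 + 3:30 = 14:59 on Nov 8.
+4 hours and 32 minutes → arrive 19:31 UTC on Nov 8.
Flight 1 lands earlier by 10 hours 21 minutes.

the first, by 10 hours 21 minutes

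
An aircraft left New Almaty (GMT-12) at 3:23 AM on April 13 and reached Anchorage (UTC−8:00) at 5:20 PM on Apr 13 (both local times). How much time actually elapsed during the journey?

9 hours 57 minutes

Anchorage is 4:00 ahead of New Almaty.
Clock-face elapsed time (ignoring zones) is 13 hours 57 minutes.
Actual elapsed = 13 hours 57 minutes − 4:00 = 9 hours 57 minutes.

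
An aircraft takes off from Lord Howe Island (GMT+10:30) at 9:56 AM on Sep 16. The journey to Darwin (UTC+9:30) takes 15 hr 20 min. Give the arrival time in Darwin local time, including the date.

12:16 AM on Sep 17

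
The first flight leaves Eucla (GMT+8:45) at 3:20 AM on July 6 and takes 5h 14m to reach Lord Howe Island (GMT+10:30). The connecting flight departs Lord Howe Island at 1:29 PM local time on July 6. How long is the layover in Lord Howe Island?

Convert departure to UTC: 3:20 AM − 8:45 = 6:35 PM UTC on Jul 5.
Add 5 hours and 14 minutes flight time → 11:49 PM UTC.
Lord Howe Island is UTC+10:30, so local arrival = 11:49 PM + 10:30 = 10:19 AM on Jul 6.
Layover = 1:29 PM − 10:19 AM = 3 hours 10 minutes.

3 hours 10 minutes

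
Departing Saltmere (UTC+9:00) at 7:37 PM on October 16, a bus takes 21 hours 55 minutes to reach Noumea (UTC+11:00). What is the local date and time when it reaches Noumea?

Convert departure to UTC: 7:37 PM − 9:00 = 10:37 AM UTC on Oct 16.
Add 21 hours 55 minutes travel time → 8:32 AM UTC (Oct 17).
Noumea is UTC+11:00, so local arrival = 8:32 AM + 11:00 = 7:32 PM on Oct 17.

7:32 PM on October 17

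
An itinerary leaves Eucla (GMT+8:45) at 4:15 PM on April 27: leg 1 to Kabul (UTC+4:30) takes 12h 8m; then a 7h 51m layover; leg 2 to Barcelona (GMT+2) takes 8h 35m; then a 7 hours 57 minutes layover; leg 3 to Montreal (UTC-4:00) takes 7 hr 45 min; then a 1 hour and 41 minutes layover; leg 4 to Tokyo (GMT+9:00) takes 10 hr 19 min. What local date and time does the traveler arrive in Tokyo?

12:46 AM on April 30

Convert departure to UTC: 4:15 PM − 8:45 = 7:30 AM UTC on Apr 27.
Add 12 hours 8 minutes leg 1 → 7:38 PM UTC.
Add 7 hours 51 minutes layover in Kabul → 3:29 AM UTC (Apr 28).
Add 8 hours 35 minutes leg 2 → 12:04 PM UTC.
Add 7 hours 57 minutes layover in Barcelona → 8:01 PM UTC.
Add 7 hours 45 minutes leg 3 → 3:46 AM UTC (Apr 29).
Add 1 hour and 41 minutes layover in Montreal → 5:27 AM UTC.
Add 10 hours 19 minutes leg 4 → 3:46 PM UTC.
Tokyo is UTC+9:00, so local arrival = 3:46 PM + 9:00 = 12:46 AM on Apr 30.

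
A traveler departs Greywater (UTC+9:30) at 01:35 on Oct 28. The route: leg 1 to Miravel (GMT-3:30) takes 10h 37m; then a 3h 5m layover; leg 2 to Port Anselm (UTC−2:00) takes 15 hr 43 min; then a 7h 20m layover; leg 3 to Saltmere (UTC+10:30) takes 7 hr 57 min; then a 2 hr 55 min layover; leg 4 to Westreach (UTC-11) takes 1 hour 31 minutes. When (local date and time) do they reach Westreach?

Convert departure to UTC: 01:35 − 9:30 = 16:05 UTC on Oct 27.
Add 10 hours 37 minutes leg 1 → 02:42 UTC (Oct 28).
Add 3 hours 5 minutes layover in Miravel → 05:47 UTC.
Add 15 hours and 43 minutes leg 2 → 21:30 UTC.
Add 7 hours and 20 minutes layover in Port Anselm → 04:50 UTC (Oct 29).
Add 7 hours 57 minutes leg 3 → 12:47 UTC.
Add 2 hours 55 minutes layover in Saltmere → 15:42 UTC.
Add 1 hour 31 minutes leg 4 → 17:13 UTC.
Westreach is UTC−11:00, so local arrival = 17:13 − 11:00 = 06:13 on Oct 29.

06:13 on October 29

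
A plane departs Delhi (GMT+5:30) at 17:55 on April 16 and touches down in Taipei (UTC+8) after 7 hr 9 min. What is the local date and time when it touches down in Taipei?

03:34 on April 17

Convert departure to UTC: 17:55 − 5:30 = 12:25 UTC on Apr 16.
Add 7 hours 9 minutes travel time → 19:34 UTC.
Taipei is UTC+8:00, so local arrival = 19:34 + 8:00 = 03:34 on Apr 17.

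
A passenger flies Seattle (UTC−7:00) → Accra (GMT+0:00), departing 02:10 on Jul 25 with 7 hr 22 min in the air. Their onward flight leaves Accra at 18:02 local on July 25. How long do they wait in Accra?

Convert departure to UTC: 02:10 + 7:00 = 09:10 UTC on Jul 25.
Add 7 hours and 22 minutes flight time → 16:32 UTC.
Accra is UTC+0, so local arrival is the same: 16:32 on Jul 25.
Layover = 18:02 − 16:32 = 1 hour 30 minutes.

1 hour 30 minutes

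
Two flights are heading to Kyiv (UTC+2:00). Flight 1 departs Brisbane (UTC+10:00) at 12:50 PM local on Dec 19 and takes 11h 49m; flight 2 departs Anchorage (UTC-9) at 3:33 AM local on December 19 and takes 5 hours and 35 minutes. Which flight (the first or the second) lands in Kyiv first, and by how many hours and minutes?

Flight 1 in UTC: 12:50 PM − 10:00 = 2:50 AM on Dec 19.
+11 hours 49 minutes → arrive 2:39 PM UTC on Dec 19.
Flight 2 in UTC: 3:33 AM + 9:00 = 12:33 PM on Dec 19.
+5 hours 35 minutes → arrive 6:08 PM UTC on Dec 19.
Flight 1 lands earlier by 3 hours 29 minutes.

the first, by 3 hours 29 minutes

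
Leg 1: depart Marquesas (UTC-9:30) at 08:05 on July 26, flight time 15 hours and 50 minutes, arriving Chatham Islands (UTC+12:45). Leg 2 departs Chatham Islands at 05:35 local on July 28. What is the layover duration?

7 hours 25 minutes

Convert departure to UTC: 08:05 + 9:30 = 17:35 UTC on Jul 26.
Add 15 hours 50 minutes flight time → 09:25 UTC (Jul 27).
Chatham Islands is UTC+12:45, so local arrival = 09:25 + 12:45 = 22:10 on Jul 27.
Layover = 05:35 − 22:10 (+1 day) = 7 hours 25 minutes.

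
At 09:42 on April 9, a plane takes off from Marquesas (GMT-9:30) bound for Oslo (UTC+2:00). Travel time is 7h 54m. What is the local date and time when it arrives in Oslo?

Convert departure to UTC: 09:42 + 9:30 = 19:12 UTC on Apr 9.
Add 7 hours 54 minutes travel time → 03:06 UTC (Apr 10).
Oslo is UTC+2:00, so local arrival = 03:06 + 2:00 = 05:06 on Apr 10.

05:06 on April 10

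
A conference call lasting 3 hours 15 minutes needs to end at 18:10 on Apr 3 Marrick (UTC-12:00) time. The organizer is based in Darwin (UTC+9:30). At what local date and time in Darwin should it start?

12:25 on April 4

Target end time in UTC: 18:10 + 12:00 = 06:10 on Apr 4.
Subtract 3 hours and 15 minutes → start 02:55 UTC on Apr 4.
Darwin is UTC+9:30: 02:55 + 9:30 = 12:25 on Apr 4.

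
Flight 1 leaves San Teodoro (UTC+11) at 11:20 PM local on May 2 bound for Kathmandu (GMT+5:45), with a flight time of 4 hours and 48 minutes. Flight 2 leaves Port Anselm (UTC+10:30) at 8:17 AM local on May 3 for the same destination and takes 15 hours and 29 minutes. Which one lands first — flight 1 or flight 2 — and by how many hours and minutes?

the first, by 20 hours 8 minutes

Flight 1 in UTC: 11:20 PM − 11:00 = 12:20 PM on May 2.
+4 hours and 48 minutes → arrive 5:08 PM UTC on May 2.
Flight 2 in UTC: 8:17 AM − 10:30 = 9:47 PM on May 2.
+15 hours 29 minutes → arrive 1:16 PM UTC on May 3.
Flight 1 lands earlier by 20 hours 8 minutes.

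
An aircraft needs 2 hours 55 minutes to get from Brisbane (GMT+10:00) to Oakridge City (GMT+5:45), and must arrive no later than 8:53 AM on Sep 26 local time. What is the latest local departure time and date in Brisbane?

Target arrival in UTC: 8:53 AM − 5:45 = 3:08 AM on Sep 26.
Subtract 2 hours 55 minutes → departure 12:13 AM UTC on Sep 26.
Brisbane is UTC+10:00: 12:13 AM + 10:00 = 10:13 AM on Sep 26.

10:13 AM on Sep 26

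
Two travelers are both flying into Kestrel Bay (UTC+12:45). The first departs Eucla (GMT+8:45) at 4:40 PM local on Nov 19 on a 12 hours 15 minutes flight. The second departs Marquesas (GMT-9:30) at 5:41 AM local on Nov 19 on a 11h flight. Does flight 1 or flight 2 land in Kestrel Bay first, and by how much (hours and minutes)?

the first, by 6 hours 1 minute

Flight 1 in UTC: 4:40 PM − 8:45 = 7:55 AM on Nov 19.
+12 hours and 15 minutes → arrive 8:10 PM UTC on Nov 19.
Flight 2 in UTC: 5:41 AM + 9:30 = 3:11 PM on Nov 19.
+11 hours → arrive 2:11 AM UTC on Nov 20.
Flight 1 lands earlier by 6 hours 1 minute.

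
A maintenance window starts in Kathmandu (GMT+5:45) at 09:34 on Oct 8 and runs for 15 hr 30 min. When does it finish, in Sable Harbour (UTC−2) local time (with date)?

Sable Harbour is 7:45 behind Kathmandu.
After 15 hours 30 minutes it is 01:04 (Oct 9) in Kathmandu.
Shift by the zone difference: 01:04 − 7:45 = 17:19 on Oct 8 in Sable Harbour.

17:19 on October 8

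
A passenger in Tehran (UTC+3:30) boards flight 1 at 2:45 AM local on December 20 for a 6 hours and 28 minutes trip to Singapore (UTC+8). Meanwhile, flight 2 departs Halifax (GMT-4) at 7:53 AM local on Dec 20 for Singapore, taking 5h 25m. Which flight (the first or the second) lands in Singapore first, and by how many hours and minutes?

Flight 1 in UTC: 2:45 AM − 3:30 = 11:15 PM on Dec 19.
+6 hours and 28 minutes → arrive 5:43 AM UTC on Dec 20.
Flight 2 in UTC: 7:53 AM + 4:00 = 11:53 AM on Dec 20.
+5 hours 25 minutes → arrive 5:18 PM UTC on Dec 20.
Flight 1 lands earlier by 11 hours 35 minutes.

the first, by 11 hours 35 minutes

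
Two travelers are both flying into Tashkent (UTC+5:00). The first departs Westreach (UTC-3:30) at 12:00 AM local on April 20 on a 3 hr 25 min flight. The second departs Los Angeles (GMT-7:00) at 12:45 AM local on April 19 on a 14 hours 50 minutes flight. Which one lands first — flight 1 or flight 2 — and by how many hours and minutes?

Flight 1 in UTC: 12:00 AM + 3:30 = 3:30 AM on Apr 20.
+3 hours and 25 minutes → arrive 6:55 AM UTC on Apr 20.
Flight 2 in UTC: 12:45 AM + 7:00 = 7:45 AM on Apr 19.
+14 hours and 50 minutes → arrive 10:35 PM UTC on Apr 19.
Flight 2 lands earlier by 8 hours 20 minutes.

the second, by 8 hours 20 minutes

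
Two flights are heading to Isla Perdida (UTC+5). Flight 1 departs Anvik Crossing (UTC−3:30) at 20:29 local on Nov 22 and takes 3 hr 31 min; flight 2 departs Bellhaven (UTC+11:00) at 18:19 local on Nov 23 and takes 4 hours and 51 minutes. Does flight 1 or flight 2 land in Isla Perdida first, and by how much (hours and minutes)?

the first, by 8 hours 40 minutes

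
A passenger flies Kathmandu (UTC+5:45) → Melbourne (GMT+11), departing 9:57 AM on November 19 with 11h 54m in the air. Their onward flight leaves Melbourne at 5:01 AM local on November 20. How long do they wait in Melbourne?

1 hour 55 minutes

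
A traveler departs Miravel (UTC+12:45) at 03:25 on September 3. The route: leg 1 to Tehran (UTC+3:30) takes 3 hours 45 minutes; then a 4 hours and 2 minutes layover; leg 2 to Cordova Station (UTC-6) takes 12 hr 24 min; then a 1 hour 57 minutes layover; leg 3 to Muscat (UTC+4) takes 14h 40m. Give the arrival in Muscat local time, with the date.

07:28 on Sep 4

Convert departure to UTC: 03:25 − 12:45 = 14:40 UTC on Sep 2.
Add 3 hours 45 minutes leg 1 → 18:25 UTC.
Add 4 hours 2 minutes layover in Tehran → 22:27 UTC.
Add 12 hours 24 minutes leg 2 → 10:51 UTC (Sep 3).
Add 1 hour 57 minutes layover in Cordova Station → 12:48 UTC.
Add 14 hours and 40 minutes leg 3 → 03:28 UTC (Sep 4).
Muscat is UTC+4:00, so local arrival = 03:28 + 4:00 = 07:28 on Sep 4.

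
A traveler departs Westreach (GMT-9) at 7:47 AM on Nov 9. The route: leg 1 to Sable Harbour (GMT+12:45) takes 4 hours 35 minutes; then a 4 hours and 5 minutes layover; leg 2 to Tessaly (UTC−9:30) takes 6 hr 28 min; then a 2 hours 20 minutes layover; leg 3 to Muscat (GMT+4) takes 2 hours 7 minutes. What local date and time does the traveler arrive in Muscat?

Convert departure to UTC: 7:47 AM + 9:00 = 4:47 PM UTC on Nov 9.
Add 4 hours 35 minutes leg 1 → 9:22 PM UTC.
Add 4 hours and 5 minutes layover in Sable Harbour → 1:27 AM UTC (Nov 10).
Add 6 hours and 28 minutes leg 2 → 7:55 AM UTC.
Add 2 hours 20 minutes layover in Tessaly → 10:15 AM UTC.
Add 2 hours and 7 minutes leg 3 → 12:22 PM UTC.
Muscat is UTC+4:00, so local arrival = 12:22 PM + 4:00 = 4:22 PM on Nov 10.

4:22 PM on Nov 10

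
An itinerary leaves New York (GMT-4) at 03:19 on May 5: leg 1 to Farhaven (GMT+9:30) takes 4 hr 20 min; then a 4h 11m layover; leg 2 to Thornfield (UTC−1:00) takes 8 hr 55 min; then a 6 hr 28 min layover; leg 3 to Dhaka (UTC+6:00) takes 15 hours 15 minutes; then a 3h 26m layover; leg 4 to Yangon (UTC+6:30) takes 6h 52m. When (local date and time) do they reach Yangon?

Convert departure to UTC: 03:19 + 4:00 = 07:19 UTC on May 5.
Add 4 hours and 20 minutes leg 1 → 11:39 UTC.
Add 4 hours 11 minutes layover in Farhaven → 15:50 UTC.
Add 8 hours 55 minutes leg 2 → 00:45 UTC (May 6).
Add 6 hours and 28 minutes layover in Thornfield → 07:13 UTC.
Add 15 hours 15 minutes leg 3 → 22:28 UTC.
Add 3 hours 26 minutes layover in Dhaka → 01:54 UTC (May 7).
Add 6 hours and 52 minutes leg 4 → 08:46 UTC.
Yangon is UTC+6:30, so local arrival = 08:46 + 6:30 = 15:16 on May 7.

15:16 on May 7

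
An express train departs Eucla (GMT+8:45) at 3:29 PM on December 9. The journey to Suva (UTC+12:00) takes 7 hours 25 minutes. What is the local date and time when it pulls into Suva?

Suva is 3:15 ahead of Eucla.
After 7 hours 25 minutes it is 10:54 PM in Eucla.
Shift by the zone difference: 10:54 PM + 3:15 = 2:09 AM on Dec 10 in Suva.

2:09 AM on December 10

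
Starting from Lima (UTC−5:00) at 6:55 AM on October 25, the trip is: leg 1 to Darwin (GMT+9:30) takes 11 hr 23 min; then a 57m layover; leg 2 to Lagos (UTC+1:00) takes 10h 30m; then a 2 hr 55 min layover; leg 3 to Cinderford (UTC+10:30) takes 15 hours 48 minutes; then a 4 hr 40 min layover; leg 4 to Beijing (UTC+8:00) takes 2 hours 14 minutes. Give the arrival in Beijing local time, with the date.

8:22 PM on Oct 27

Convert departure to UTC: 6:55 AM + 5:00 = 11:55 AM UTC on Oct 25.
Add 11 hours 23 minutes leg 1 → 11:18 PM UTC.
Add 57 minutes layover in Darwin → 12:15 AM UTC (Oct 26).
Add 10 hours and 30 minutes leg 2 → 10:45 AM UTC.
Add 2 hours 55 minutes layover in Lagos → 1:40 PM UTC.
Add 15 hours 48 minutes leg 3 → 5:28 AM UTC (Oct 27).
Add 4 hours 40 minutes layover in Cinderford → 10:08 AM UTC.
Add 2 hours and 14 minutes leg 4 → 12:22 PM UTC.
Beijing is UTC+8:00, so local arrival = 12:22 PM + 8:00 = 8:22 PM on Oct 27.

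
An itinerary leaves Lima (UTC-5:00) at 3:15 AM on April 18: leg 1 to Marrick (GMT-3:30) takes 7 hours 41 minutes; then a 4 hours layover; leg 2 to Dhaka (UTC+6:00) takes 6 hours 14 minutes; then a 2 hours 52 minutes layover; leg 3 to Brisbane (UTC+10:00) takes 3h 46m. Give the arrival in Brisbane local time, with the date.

6:48 PM on April 19

Convert departure to UTC: 3:15 AM + 5:00 = 8:15 AM UTC on Apr 18.
Add 7 hours and 41 minutes leg 1 → 3:56 PM UTC.
Add 4 hours layover in Marrick → 7:56 PM UTC.
Add 6 hours 14 minutes leg 2 → 2:10 AM UTC (Apr 19).
Add 2 hours 52 minutes layover in Dhaka → 5:02 AM UTC.
Add 3 hours 46 minutes leg 3 → 8:48 AM UTC.
Brisbane is UTC+10:00, so local arrival = 8:48 AM + 10:00 = 6:48 PM on Apr 19.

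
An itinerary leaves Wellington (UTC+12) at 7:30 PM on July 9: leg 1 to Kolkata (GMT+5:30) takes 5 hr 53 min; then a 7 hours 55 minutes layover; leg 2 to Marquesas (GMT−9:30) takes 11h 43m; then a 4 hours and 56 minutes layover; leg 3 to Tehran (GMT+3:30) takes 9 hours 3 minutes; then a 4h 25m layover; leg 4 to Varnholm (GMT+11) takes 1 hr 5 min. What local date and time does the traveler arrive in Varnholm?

3:30 PM on July 11

Convert departure to UTC: 7:30 PM − 12:00 = 7:30 AM UTC on Jul 9.
Add 5 hours and 53 minutes leg 1 → 1:23 PM UTC.
Add 7 hours 55 minutes layover in Kolkata → 9:18 PM UTC.
Add 11 hours and 43 minutes leg 2 → 9:01 AM UTC (Jul 10).
Add 4 hours 56 minutes layover in Marquesas → 1:57 PM UTC.
Add 9 hours 3 minutes leg 3 → 11:00 PM UTC.
Add 4 hours and 25 minutes layover in Tehran → 3:25 AM UTC (Jul 11).
Add 1 hour 5 minutes leg 4 → 4:30 AM UTC.
Varnholm is UTC+11:00, so local arrival = 4:30 AM + 11:00 = 3:30 PM on Jul 11.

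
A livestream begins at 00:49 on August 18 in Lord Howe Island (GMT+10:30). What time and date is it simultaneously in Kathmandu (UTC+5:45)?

20:04 on August 17

Kathmandu is 4:45 behind Lord Howe Island.
Shift by the zone difference: 00:49 − 4:45 = 20:04 on Aug 17 in Kathmandu.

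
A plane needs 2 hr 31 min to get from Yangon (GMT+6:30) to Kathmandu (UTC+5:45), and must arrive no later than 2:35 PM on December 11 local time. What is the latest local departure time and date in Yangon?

Target arrival in UTC: 2:35 PM − 5:45 = 8:50 AM on Dec 11.
Subtract 2 hours and 31 minutes → departure 6:19 AM UTC on Dec 11.
Yangon is UTC+6:30: 6:19 AM + 6:30 = 12:49 PM on Dec 11.

12:49 PM on Dec 11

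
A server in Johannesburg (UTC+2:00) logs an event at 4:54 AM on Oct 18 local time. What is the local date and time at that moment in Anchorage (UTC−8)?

In UTC: 4:54 AM − 2:00 = 2:54 AM on Oct 18.
Anchorage is UTC−8:00: 2:54 AM − 8:00 = 6:54 PM on Oct 17.

6:54 PM on October 17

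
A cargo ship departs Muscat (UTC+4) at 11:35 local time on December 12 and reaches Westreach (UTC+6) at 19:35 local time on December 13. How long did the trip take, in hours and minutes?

30 hours

Departure in UTC: 11:35 − 4:00 = 07:35 on Dec 12.
Arrival in UTC: 19:35 − 6:00 = 13:35 on Dec 13.
Elapsed = 13:35 − 07:35 (+1 day) = 30 hours.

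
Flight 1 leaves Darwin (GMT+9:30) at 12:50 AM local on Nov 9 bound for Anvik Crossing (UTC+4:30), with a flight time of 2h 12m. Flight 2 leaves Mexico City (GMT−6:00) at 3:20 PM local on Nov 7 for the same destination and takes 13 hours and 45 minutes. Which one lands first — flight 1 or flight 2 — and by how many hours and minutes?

the second, by 6 hours 27 minutes

Flight 1 in UTC: 12:50 AM − 9:30 = 3:20 PM on Nov 8.
+2 hours and 12 minutes → arrive 5:32 PM UTC on Nov 8.
Flight 2 in UTC: 3:20 PM + 6:00 = 9:20 PM on Nov 7.
+13 hours and 45 minutes → arrive 11:05 AM UTC on Nov 8.
Flight 2 lands earlier by 6 hours 27 minutes.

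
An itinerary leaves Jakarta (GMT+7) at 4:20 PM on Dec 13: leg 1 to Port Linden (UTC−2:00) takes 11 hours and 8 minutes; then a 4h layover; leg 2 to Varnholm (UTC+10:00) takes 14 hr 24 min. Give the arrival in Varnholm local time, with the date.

12:52 AM on Dec 15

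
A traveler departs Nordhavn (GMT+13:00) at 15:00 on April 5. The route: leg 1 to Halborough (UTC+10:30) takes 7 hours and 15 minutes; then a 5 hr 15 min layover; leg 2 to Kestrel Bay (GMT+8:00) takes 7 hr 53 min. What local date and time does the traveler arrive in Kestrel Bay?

Convert departure to UTC: 15:00 − 13:00 = 02:00 UTC on Apr 5.
Add 7 hours and 15 minutes leg 1 → 09:15 UTC.
Add 5 hours 15 minutes layover in Halborough → 14:30 UTC.
Add 7 hours 53 minutes leg 2 → 22:23 UTC.
Kestrel Bay is UTC+8:00, so local arrival = 22:23 + 8:00 = 06:23 on Apr 6.

06:23 on Apr 6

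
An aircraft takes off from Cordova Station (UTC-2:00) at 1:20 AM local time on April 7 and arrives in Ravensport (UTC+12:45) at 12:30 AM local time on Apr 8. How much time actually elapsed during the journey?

Departure in UTC: 1:20 AM + 2:00 = 3:20 AM on Apr 7.
Arrival in UTC: 12:30 AM − 12:45 = 11:45 AM on Apr 7.
Elapsed = 11:45 AM − 3:20 AM = 8 hours 25 minutes.

8 hours 25 minutes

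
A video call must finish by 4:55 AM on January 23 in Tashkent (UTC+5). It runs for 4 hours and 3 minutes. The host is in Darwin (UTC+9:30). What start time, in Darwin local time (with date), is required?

5:22 AM on Jan 23

Target end time in UTC: 4:55 AM − 5:00 = 11:55 PM on Jan 22.
Subtract 4 hours 3 minutes → start 7:52 PM UTC on Jan 22.
Darwin is UTC+9:30: 7:52 PM + 9:30 = 5:22 AM on Jan 23.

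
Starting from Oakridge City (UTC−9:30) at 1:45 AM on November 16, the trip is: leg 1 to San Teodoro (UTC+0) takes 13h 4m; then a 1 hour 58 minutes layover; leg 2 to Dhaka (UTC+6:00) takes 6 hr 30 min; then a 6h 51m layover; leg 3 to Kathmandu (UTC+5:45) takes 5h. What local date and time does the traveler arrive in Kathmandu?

Convert departure to UTC: 1:45 AM + 9:30 = 11:15 AM UTC on Nov 16.
Add 13 hours 4 minutes leg 1 → 12:19 AM UTC (Nov 17).
Add 1 hour 58 minutes layover in San Teodoro → 2:17 AM UTC.
Add 6 hours and 30 minutes leg 2 → 8:47 AM UTC.
Add 6 hours and 51 minutes layover in Dhaka → 3:38 PM UTC.
Add 5 hours leg 3 → 8:38 PM UTC.
Kathmandu is UTC+5:45, so local arrival = 8:38 PM + 5:45 = 2:23 AM on Nov 18.

2:23 AM on Nov 18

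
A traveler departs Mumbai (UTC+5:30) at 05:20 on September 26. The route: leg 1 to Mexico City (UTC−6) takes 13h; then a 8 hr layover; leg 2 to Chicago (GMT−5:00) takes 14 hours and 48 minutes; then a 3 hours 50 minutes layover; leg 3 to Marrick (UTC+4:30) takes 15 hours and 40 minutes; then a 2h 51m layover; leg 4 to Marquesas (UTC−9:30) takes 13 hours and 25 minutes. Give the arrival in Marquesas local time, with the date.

13:54 on Sep 28

Convert departure to UTC: 05:20 − 5:30 = 23:50 UTC on Sep 25.
Add 13 hours leg 1 → 12:50 UTC (Sep 26).
Add 8 hours layover in Mexico City → 20:50 UTC.
Add 14 hours 48 minutes leg 2 → 11:38 UTC (Sep 27).
Add 3 hours and 50 minutes layover in Chicago → 15:28 UTC.
Add 15 hours and 40 minutes leg 3 → 07:08 UTC (Sep 28).
Add 2 hours and 51 minutes layover in Marrick → 09:59 UTC.
Add 13 hours and 25 minutes leg 4 → 23:24 UTC.
Marquesas is UTC−9:30, so local arrival = 23:24 − 9:30 = 13:54 on Sep 28.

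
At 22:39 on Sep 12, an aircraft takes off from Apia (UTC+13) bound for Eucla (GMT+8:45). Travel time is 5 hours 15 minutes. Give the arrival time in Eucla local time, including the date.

23:39 on September 12

Convert departure to UTC: 22:39 − 13:00 = 09:39 UTC on Sep 12.
Add 5 hours 15 minutes travel time → 14:54 UTC.
Eucla is UTC+8:45, so local arrival = 14:54 + 8:45 = 23:39 on Sep 12.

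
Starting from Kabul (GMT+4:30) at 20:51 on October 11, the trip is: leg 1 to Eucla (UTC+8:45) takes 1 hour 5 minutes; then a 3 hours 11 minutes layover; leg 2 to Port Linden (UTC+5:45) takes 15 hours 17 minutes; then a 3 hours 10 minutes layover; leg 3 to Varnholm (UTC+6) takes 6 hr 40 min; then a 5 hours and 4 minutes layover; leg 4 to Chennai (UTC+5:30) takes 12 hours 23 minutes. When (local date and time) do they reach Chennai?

20:41 on October 13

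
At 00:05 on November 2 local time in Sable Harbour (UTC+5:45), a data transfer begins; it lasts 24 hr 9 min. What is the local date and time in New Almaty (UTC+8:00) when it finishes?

Convert start to UTC: 00:05 − 5:45 = 18:20 UTC on Nov 1.
Add 24 hours 9 minutes duration → 18:29 UTC (Nov 2).
New Almaty is UTC+8:00, so local end time = 18:29 + 8:00 = 02:29 on Nov 3.

02:29 on November 3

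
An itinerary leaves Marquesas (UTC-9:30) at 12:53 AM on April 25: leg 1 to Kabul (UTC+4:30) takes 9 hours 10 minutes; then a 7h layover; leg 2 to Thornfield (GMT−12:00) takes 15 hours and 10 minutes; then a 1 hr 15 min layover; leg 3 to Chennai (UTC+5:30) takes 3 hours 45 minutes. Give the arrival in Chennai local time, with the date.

Convert departure to UTC: 12:53 AM + 9:30 = 10:23 AM UTC on Apr 25.
Add 9 hours and 10 minutes leg 1 → 7:33 PM UTC.
Add 7 hours layover in Kabul → 2:33 AM UTC (Apr 26).
Add 15 hours 10 minutes leg 2 → 5:43 PM UTC.
Add 1 hour and 15 minutes layover in Thornfield → 6:58 PM UTC.
Add 3 hours 45 minutes leg 3 → 10:43 PM UTC.
Chennai is UTC+5:30, so local arrival = 10:43 PM + 5:30 = 4:13 AM on Apr 27.

4:13 AM on April 27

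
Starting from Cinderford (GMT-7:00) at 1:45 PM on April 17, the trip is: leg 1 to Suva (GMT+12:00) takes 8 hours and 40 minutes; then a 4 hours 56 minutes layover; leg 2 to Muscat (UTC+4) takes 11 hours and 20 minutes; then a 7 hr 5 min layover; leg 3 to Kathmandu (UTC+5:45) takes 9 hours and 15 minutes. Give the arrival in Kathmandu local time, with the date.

7:46 PM on Apr 19

Convert departure to UTC: 1:45 PM + 7:00 = 8:45 PM UTC on Apr 17.
Add 8 hours 40 minutes leg 1 → 5:25 AM UTC (Apr 18).
Add 4 hours and 56 minutes layover in Suva → 10:21 AM UTC.
Add 11 hours 20 minutes leg 2 → 9:41 PM UTC.
Add 7 hours and 5 minutes layover in Muscat → 4:46 AM UTC (Apr 19).
Add 9 hours 15 minutes leg 3 → 2:01 PM UTC.
Kathmandu is UTC+5:45, so local arrival = 2:01 PM + 5:45 = 7:46 PM on Apr 19.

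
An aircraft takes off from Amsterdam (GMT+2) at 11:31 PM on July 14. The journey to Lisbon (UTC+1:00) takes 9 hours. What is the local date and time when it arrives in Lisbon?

7:31 AM on July 15

Convert departure to UTC: 11:31 PM − 2:00 = 9:31 PM UTC on Jul 14.
Add 9 hours travel time → 6:31 AM UTC (Jul 15).
Lisbon is UTC+1:00, so local arrival = 6:31 AM + 1:00 = 7:31 AM on Jul 15.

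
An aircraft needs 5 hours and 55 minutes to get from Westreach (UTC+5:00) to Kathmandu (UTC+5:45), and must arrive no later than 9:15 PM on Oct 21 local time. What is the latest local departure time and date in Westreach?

Target arrival in UTC: 9:15 PM − 5:45 = 3:30 PM on Oct 21.
Subtract 5 hours and 55 minutes → departure 9:35 AM UTC on Oct 21.
Westreach is UTC+5:00: 9:35 AM + 5:00 = 2:35 PM on Oct 21.

2:35 PM on Oct 21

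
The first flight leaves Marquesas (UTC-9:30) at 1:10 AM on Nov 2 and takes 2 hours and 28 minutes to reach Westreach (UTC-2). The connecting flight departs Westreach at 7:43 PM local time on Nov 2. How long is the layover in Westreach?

Convert departure to UTC: 1:10 AM + 9:30 = 10:40 AM UTC on Nov 2.
Add 2 hours 28 minutes flight time → 1:08 PM UTC.
Westreach is UTC−2:00, so local arrival = 1:08 PM − 2:00 = 11:08 AM on Nov 2.
Layover = 7:43 PM − 11:08 AM = 8 hours 35 minutes.

8 hours 35 minutes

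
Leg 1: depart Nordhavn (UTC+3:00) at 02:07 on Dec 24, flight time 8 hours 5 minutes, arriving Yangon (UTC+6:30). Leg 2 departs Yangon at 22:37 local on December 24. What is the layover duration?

Convert departure to UTC: 02:07 − 3:00 = 23:07 UTC on Dec 23.
Add 8 hours 5 minutes flight time → 07:12 UTC (Dec 24).
Yangon is UTC+6:30, so local arrival = 07:12 + 6:30 = 13:42 on Dec 24.
Layover = 22:37 − 13:42 = 8 hours 55 minutes.

8 hours 55 minutes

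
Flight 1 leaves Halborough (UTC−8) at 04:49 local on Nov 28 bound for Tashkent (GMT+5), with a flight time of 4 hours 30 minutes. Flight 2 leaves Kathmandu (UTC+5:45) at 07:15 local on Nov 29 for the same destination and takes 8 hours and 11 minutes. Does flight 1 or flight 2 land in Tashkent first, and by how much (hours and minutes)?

the first, by 16 hours 22 minutes

Flight 1 in UTC: 04:49 + 8:00 = 12:49 on Nov 28.
+4 hours and 30 minutes → arrive 17:19 UTC on Nov 28.
Flight 2 in UTC: 07:15 − 5:45 = 01:30 on Nov 29.
+8 hours 11 minutes → arrive 09:41 UTC on Nov 29.
Flight 1 lands earlier by 16 hours 22 minutes.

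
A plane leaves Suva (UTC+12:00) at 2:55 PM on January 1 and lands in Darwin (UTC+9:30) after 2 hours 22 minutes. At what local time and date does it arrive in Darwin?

2:47 PM on January 1

Convert departure to UTC: 2:55 PM − 12:00 = 2:55 AM UTC on Jan 1.
Add 2 hours and 22 minutes travel time → 5:17 AM UTC.
Darwin is UTC+9:30, so local arrival = 5:17 AM + 9:30 = 2:47 PM on Jan 1.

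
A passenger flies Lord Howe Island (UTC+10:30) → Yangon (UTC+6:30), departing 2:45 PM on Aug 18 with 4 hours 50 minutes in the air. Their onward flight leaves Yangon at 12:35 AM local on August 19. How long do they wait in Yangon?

Convert departure to UTC: 2:45 PM − 10:30 = 4:15 AM UTC on Aug 18.
Add 4 hours 50 minutes flight time → 9:05 AM UTC.
Yangon is UTC+6:30, so local arrival = 9:05 AM + 6:30 = 3:35 PM on Aug 18.
Layover = 12:35 AM − 3:35 PM (+1 day) = 9 hours.

9 hours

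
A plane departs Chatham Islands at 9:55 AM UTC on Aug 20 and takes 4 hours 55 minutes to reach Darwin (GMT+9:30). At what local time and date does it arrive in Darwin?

12:20 AM on August 21

Departure is given in UTC: 9:55 AM on Aug 20.
Add 4 hours and 55 minutes → 2:50 PM UTC.
Darwin is UTC+9:30: 2:50 PM + 9:30 = 12:20 AM on Aug 21.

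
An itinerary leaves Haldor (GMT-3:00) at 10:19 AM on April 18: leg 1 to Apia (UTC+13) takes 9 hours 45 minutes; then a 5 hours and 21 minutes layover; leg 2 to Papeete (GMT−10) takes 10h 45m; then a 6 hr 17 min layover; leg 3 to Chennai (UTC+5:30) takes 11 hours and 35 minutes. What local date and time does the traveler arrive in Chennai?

Convert departure to UTC: 10:19 AM + 3:00 = 1:19 PM UTC on Apr 18.
Add 9 hours 45 minutes leg 1 → 11:04 PM UTC.
Add 5 hours 21 minutes layover in Apia → 4:25 AM UTC (Apr 19).
Add 10 hours 45 minutes leg 2 → 3:10 PM UTC.
Add 6 hours 17 minutes layover in Papeete → 9:27 PM UTC.
Add 11 hours 35 minutes leg 3 → 9:02 AM UTC (Apr 20).
Chennai is UTC+5:30, so local arrival = 9:02 AM + 5:30 = 2:32 PM on Apr 20.

2:32 PM on Apr 20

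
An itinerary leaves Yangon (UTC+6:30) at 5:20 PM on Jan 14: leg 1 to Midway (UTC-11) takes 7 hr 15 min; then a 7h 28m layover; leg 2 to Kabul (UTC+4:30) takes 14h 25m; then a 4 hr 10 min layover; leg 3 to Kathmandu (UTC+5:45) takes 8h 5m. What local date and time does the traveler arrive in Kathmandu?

Convert departure to UTC: 5:20 PM − 6:30 = 10:50 AM UTC on Jan 14.
Add 7 hours 15 minutes leg 1 → 6:05 PM UTC.
Add 7 hours and 28 minutes layover in Midway → 1:33 AM UTC (Jan 15).
Add 14 hours 25 minutes leg 2 → 3:58 PM UTC.
Add 4 hours and 10 minutes layover in Kabul → 8:08 PM UTC.
Add 8 hours and 5 minutes leg 3 → 4:13 AM UTC (Jan 16).
Kathmandu is UTC+5:45, so local arrival = 4:13 AM + 5:45 = 9:58 AM on Jan 16.

9:58 AM on Jan 16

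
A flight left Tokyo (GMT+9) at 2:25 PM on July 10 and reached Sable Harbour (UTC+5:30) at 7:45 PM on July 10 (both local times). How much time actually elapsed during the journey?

Sable Harbour is 3:30 behind Tokyo.
Clock-face elapsed time (ignoring zones) is 5 hours 20 minutes.
Actual elapsed = 5 hours 20 minutes + 3:30 = 8 hours 50 minutes.

8 hours 50 minutes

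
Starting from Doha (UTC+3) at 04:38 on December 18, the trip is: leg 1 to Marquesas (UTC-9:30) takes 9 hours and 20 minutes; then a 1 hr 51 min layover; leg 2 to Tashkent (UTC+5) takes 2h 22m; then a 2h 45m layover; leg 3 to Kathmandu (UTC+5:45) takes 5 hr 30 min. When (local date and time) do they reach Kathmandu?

Convert departure to UTC: 04:38 − 3:00 = 01:38 UTC on Dec 18.
Add 9 hours and 20 minutes leg 1 → 10:58 UTC.
Add 1 hour 51 minutes layover in Marquesas → 12:49 UTC.
Add 2 hours 22 minutes leg 2 → 15:11 UTC.
Add 2 hours 45 minutes layover in Tashkent → 17:56 UTC.
Add 5 hours and 30 minutes leg 3 → 23:26 UTC.
Kathmandu is UTC+5:45, so local arrival = 23:26 + 5:45 = 05:11 on Dec 19.

05:11 on Dec 19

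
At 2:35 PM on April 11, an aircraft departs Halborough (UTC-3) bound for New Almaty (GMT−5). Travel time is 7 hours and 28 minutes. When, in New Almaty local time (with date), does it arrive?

8:03 PM on Apr 11

Convert departure to UTC: 2:35 PM + 3:00 = 5:35 PM UTC on Apr 11.
Add 7 hours and 28 minutes travel time → 1:03 AM UTC (Apr 12).
New Almaty is UTC−5:00, so local arrival = 1:03 AM − 5:00 = 8:03 PM on Apr 11.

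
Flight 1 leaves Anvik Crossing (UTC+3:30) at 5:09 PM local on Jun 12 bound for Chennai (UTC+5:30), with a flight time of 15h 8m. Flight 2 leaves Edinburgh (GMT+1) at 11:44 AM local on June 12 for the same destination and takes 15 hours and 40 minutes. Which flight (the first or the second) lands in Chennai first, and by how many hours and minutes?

Flight 1 in UTC: 5:09 PM − 3:30 = 1:39 PM on Jun 12.
+15 hours and 8 minutes → arrive 4:47 AM UTC on Jun 13.
Flight 2 in UTC: 11:44 AM − 1:00 = 10:44 AM on Jun 12.
+15 hours and 40 minutes → arrive 2:24 AM UTC on Jun 13.
Flight 2 lands earlier by 2 hours 23 minutes.

the second, by 2 hours 23 minutes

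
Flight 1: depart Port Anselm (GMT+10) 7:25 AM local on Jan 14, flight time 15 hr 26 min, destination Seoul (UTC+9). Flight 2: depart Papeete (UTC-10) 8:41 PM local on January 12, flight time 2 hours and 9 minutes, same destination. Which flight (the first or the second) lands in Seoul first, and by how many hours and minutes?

the second, by 28 hours 1 minute

Flight 1 in UTC: 7:25 AM − 10:00 = 9:25 PM on Jan 13.
+15 hours 26 minutes → arrive 12:51 PM UTC on Jan 14.
Flight 2 in UTC: 8:41 PM + 10:00 = 6:41 AM on Jan 13.
+2 hours and 9 minutes → arrive 8:50 AM UTC on Jan 13.
Flight 2 lands earlier by 28 hours 1 minute.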